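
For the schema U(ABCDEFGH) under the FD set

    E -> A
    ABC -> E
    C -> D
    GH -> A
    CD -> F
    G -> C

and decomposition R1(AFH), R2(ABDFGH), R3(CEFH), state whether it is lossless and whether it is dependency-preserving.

Lossless test (chase): applying each FD to every pair of rows produces no changes in the tableau, so no row becomes fully distinguished — the join is lossy.
Dependency preservation: the restricted closure of {E} across the fragments never reaches {A}, so E → A cannot be enforced without a join — not preserved.

lossy and not dependency-preserving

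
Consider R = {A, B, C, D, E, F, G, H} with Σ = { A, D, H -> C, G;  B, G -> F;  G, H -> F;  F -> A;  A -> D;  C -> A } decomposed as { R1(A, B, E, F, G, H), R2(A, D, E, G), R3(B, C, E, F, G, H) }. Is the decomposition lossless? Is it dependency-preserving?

lossless but not dependency-preserving

Lossless test (chase): Rows 1 and 3 agree on F; apply F→A and equate their A entries. Rows 1 and 2 agree on A; apply A→D and equate their D entries. Rows 1 and 3 agree on A; apply A→D and equate their D entries. Rows 1 and 3 agree on A, D, H; apply A, D, H→C, G and equate their C, G entries. Row 1 is now all distinguished symbols — the join is lossless.
Dependency preservation: the restricted closure of {C} across the fragments never reaches {A}, so C → A cannot be enforced without a join — not preserved.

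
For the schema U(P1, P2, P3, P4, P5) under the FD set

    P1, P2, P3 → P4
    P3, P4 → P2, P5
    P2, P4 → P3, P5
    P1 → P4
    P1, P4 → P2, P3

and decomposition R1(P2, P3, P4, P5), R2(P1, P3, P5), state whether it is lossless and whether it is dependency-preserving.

lossy and not dependency-preserving

Lossless test: (P3, P5)⁺ = {P3, P5}, which is a superkey of neither fragment — lossy.
Dependency preservation: the restricted closure of {P1, P2, P3} across the fragments never reaches {P4}, so P1, P2, P3 → P4 cannot be enforced without a join — not preserved.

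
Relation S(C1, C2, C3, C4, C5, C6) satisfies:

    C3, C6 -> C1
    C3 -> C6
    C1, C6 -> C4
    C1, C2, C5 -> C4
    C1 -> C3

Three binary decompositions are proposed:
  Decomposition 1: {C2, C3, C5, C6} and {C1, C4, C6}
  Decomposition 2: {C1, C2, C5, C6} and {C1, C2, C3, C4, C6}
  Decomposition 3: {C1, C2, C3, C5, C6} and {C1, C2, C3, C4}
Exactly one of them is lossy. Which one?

Decomposition 1

Decomposition 1: common = {C6}, closure = {C6} → lossy.
Decomposition 2: common = {C1, C2, C6}, closure = {C1, C2, C3, C4, C6} → lossless.
Decomposition 3: common = {C1, C2, C3}, closure = {C1, C2, C3, C4, C6} → lossless.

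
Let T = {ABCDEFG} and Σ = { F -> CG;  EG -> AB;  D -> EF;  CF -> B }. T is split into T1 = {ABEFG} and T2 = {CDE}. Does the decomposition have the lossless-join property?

No

Common attributes: T1 ∩ T2 = {E}.
No dependency enlarges {E}, so (E)⁺ = {E}.
The closure contains neither all of T1 = {ABEFG} nor all of T2 = {CDE}, so the common attributes are not a superkey of either fragment. The join is lossy.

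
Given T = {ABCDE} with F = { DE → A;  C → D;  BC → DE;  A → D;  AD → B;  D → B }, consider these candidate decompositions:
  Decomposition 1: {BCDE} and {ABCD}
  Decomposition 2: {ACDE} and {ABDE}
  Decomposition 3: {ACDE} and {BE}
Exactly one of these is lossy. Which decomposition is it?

Decomposition 3

Decomposition 1: common = {BCD}, closure = {ABCDE} → lossless.
Decomposition 2: common = {ADE}, closure = {ABDE} → lossless.
Decomposition 3: common = {E}, closure = {E} → lossy.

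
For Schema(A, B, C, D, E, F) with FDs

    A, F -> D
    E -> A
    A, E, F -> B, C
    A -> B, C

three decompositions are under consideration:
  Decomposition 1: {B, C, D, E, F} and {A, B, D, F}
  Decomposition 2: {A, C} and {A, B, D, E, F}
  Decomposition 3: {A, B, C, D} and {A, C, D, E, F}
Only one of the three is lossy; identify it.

Decomposition 1

Decomposition 1: common = {B, D, F}, closure = {B, D, F} → lossy.
Decomposition 2: common = {A}, closure = {A, B, C} → lossless.
Decomposition 3: common = {A, C, D}, closure = {A, B, C, D} → lossless.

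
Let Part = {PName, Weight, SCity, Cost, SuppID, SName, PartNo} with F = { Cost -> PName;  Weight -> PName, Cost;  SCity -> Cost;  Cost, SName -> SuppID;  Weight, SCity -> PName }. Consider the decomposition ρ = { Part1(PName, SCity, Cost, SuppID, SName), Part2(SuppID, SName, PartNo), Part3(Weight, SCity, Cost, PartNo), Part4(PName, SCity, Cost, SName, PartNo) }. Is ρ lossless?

No

Chase test. Columns are PName, Weight, SCity, Cost, SuppID, SName, PartNo; row i has aⱼ where attribute j ∈ Parti, else bᵢⱼ.
Initial tableau (one row per fragment):
  row 1: a1 b12 a3 a4 a5 a6 b17
  row 2: b21 b22 b23 b24 a5 a6 a7
  row 3: b31 a2 a3 a4 b35 b36 a7
  row 4: a1 b42 a3 a4 b45 a6 a7
Rows 1 and 3 agree on Cost; apply Cost→PName and equate their PName entries.
Rows 1 and 4 agree on Cost, SName; apply Cost, SName→SuppID and equate their SuppID entries.
No row becomes fully distinguished — the join is lossy.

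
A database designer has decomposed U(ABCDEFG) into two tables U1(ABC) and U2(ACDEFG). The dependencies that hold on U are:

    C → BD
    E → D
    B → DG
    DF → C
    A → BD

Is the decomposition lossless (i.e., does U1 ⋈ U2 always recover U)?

Yes

Common attributes: U1 ∩ U2 = {AC}.
Closure of {AC}: C → BD applies, adding BD; B → DG applies, adding G. So (AC)⁺ = {ABCDG}.
This closure contains every attribute of U1, so U1 ∩ U2 → U1. The join is lossless.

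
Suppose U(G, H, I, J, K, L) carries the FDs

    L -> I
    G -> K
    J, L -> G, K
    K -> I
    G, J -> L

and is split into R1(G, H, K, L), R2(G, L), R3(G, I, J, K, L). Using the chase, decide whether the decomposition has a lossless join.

No

Chase test. Columns are G, H, I, J, K, L; row i has aⱼ where attribute j ∈ Ri, else bᵢⱼ.
Initial tableau (one row per fragment):
  row 1: a1 a2 b13 b14 a5 a6
  row 2: a1 b22 b23 b24 b25 a6
  row 3: a1 b32 a3 a4 a5 a6
Rows 1 and 2 agree on L; apply L→I and equate their I entries.
Rows 1 and 3 agree on L; apply L→I and equate their I entries.
Rows 1 and 2 agree on G; apply G→K and equate their K entries.
No row becomes fully distinguished — the join is lossy.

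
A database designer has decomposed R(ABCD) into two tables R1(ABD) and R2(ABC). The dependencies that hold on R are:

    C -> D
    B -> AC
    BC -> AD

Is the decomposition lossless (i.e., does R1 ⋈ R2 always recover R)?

Common attributes: R1 ∩ R2 = {AB}.
Closure of {AB}: B → AC applies, adding C; BC → AD applies, adding D. So (AB)⁺ = {ABCD}.
This closure contains every attribute of R1, so R1 ∩ R2 → R1. The join is lossless.

Yes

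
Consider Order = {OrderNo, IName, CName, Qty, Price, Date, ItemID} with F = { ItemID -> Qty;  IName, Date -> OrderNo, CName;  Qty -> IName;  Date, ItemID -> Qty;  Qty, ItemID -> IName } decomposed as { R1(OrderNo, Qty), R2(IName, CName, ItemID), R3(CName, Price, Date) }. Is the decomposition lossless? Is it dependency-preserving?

Lossless test (chase): applying each FD to every pair of rows produces no changes in the tableau, so no row becomes fully distinguished — the join is lossy.
Dependency preservation: the restricted closure of {ItemID} across the fragments never reaches {Qty}, so ItemID → Qty cannot be enforced without a join — not preserved.

lossy and not dependency-preserving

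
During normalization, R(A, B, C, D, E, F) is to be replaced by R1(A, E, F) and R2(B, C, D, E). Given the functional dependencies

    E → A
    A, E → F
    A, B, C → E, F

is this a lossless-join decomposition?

Common attributes: R1 ∩ R2 = {E}.
Closure of {E}: E → A applies, adding A; A, E → F applies, adding F. So (E)⁺ = {A, E, F}.
This closure contains every attribute of R1, so R1 ∩ R2 → R1. The join is lossless.

Yes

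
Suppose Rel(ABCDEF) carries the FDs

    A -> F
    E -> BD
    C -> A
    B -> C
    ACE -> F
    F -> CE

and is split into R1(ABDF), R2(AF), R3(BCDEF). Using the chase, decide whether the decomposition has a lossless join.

Chase test. Columns are ABCDEF; row i has aⱼ where attribute j ∈ Ri, else bᵢⱼ.
Initial tableau (one row per fragment):
  row 1: a1 a2 b13 a4 b15 a6
  row 2: a1 b22 b23 b24 b25 a6
  row 3: b31 a2 a3 a4 a5 a6
Rows 1 and 3 agree on B; apply B→C and equate their C entries.
Rows 1 and 2 agree on F; apply F→CE and equate their CE entries.
Rows 1 and 3 agree on F; apply F→CE and equate their CE entries.
Rows 1 and 2 agree on E; apply E→BD and equate their BD entries.
Rows 1 and 3 agree on C; apply C→A and equate their A entries.
Row 1 is now all distinguished symbols — the join is lossless.

Yes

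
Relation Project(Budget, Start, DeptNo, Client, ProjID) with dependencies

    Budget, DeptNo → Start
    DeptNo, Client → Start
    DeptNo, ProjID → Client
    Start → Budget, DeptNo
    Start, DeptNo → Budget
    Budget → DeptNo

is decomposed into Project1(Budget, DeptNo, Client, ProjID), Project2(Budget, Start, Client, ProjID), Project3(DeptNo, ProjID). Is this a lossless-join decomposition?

Chase test. Columns are Budget, Start, DeptNo, Client, ProjID; row i has aⱼ where attribute j ∈ Projecti, else bᵢⱼ.
Initial tableau (one row per fragment):
  row 1: a1 b12 a3 a4 a5
  row 2: a1 a2 b23 a4 a5
  row 3: b31 b32 a3 b34 a5
Rows 1 and 3 agree on DeptNo, ProjID; apply DeptNo, ProjID→Client and equate their Client entries.
Rows 1 and 2 agree on Budget; apply Budget→DeptNo and equate their DeptNo entries.
Rows 1 and 2 agree on Budget, DeptNo; apply Budget, DeptNo→Start and equate their Start entries.
Rows 1 and 3 agree on DeptNo, Client; apply DeptNo, Client→Start and equate their Start entries.
Rows 1 and 3 agree on Start; apply Start→Budget, DeptNo and equate their Budget, DeptNo entries.
Row 1 is now all distinguished symbols — the join is lossless.

Yes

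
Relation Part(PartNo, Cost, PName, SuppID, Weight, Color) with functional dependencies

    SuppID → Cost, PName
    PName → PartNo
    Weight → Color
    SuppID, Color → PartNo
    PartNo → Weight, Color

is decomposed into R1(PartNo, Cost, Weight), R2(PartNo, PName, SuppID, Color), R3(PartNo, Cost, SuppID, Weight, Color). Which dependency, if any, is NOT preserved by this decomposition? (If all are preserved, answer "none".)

SuppID → Cost, PName: restricted closure across fragments reaches Cost, PName.
PName → PartNo lies within R2.
Weight → Color lies within R3.
SuppID, Color → PartNo lies within R2.
PartNo → Weight, Color lies within R3.
Every dependency is enforceable on the fragments, so the decomposition is dependency-preserving.

none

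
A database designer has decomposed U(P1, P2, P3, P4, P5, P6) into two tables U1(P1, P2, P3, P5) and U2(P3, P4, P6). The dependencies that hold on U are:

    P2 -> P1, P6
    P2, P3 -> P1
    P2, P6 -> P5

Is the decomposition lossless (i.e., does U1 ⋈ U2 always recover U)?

No

Common attributes: U1 ∩ U2 = {P3}.
No dependency enlarges {P3}, so (P3)⁺ = {P3}.
The closure contains neither all of U1 = {P1, P2, P3, P5} nor all of U2 = {P3, P4, P6}, so the common attributes are not a superkey of either fragment. The join is lossy.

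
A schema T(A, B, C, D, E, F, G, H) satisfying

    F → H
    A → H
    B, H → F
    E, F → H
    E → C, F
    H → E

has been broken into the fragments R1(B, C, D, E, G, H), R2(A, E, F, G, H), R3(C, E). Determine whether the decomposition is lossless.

Chase test. Columns are A, B, C, D, E, F, G, H; row i has aⱼ where attribute j ∈ Ri, else bᵢⱼ.
Initial tableau (one row per fragment):
  row 1: b11 a2 a3 a4 a5 b16 a7 a8
  row 2: a1 b22 b23 b24 a5 a6 a7 a8
  row 3: b31 b32 a3 b34 a5 b36 b37 b38
Rows 1 and 2 agree on E; apply E→C, F and equate their C, F entries.
Rows 1 and 3 agree on E; apply E→C, F and equate their C, F entries.
Rows 1 and 3 agree on F; apply F→H and equate their H entries.
No row becomes fully distinguished — the join is lossy.

No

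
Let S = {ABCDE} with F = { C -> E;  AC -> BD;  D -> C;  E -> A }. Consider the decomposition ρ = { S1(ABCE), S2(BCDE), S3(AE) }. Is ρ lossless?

Chase test. Columns are ABCDE; row i has aⱼ where attribute j ∈ Si, else bᵢⱼ.
Initial tableau (one row per fragment):
  row 1: a1 a2 a3 b14 a5
  row 2: b21 a2 a3 a4 a5
  row 3: a1 b32 b33 b34 a5
Rows 1 and 2 agree on E; apply E→A and equate their A entries.
Rows 1 and 2 agree on AC; apply AC→BD and equate their BD entries.
Row 1 is now all distinguished symbols — the join is lossless.

Yes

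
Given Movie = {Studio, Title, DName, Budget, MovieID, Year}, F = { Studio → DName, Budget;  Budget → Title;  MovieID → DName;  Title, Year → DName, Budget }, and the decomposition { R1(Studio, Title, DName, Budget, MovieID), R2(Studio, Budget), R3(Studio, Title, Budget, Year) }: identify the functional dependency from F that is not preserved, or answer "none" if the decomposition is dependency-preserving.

Title, Year → DName, Budget

Check Title, Year → DName, Budget: no single fragment contains all of {Title, DName, Budget, Year}, and the restricted closure of {Title, Year} across the fragments never reaches {DName, Budget}.
Studio → DName, Budget is preserved.
Budget → Title is preserved.
MovieID → DName is preserved.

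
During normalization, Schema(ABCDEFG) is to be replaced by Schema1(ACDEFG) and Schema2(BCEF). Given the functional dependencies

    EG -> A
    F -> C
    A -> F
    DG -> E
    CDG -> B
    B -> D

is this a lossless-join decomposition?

Common attributes: Schema1 ∩ Schema2 = {CEF}.
No dependency enlarges {CEF}, so (CEF)⁺ = {CEF}.
The closure contains neither all of Schema1 = {ACDEFG} nor all of Schema2 = {BCEF}, so the common attributes are not a superkey of either fragment. The join is lossy.

No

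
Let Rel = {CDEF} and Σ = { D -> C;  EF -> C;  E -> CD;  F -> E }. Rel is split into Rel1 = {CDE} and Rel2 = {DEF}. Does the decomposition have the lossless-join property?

Common attributes: Rel1 ∩ Rel2 = {DE}.
Closure of {DE}: D → C applies, adding C. So (DE)⁺ = {CDE}.
This closure contains every attribute of Rel1, so Rel1 ∩ Rel2 → Rel1. The join is lossless.

Yes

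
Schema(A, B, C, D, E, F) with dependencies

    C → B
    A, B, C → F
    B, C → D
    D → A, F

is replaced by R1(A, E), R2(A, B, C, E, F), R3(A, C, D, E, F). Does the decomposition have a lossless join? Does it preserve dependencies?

lossless and dependency-preserving

Lossless test (chase): Rows 2 and 3 agree on C; apply C→B and equate their B entries. Rows 2 and 3 agree on B, C; apply B, C→D and equate their D entries. Row 2 is now all distinguished symbols — the join is lossless.
Dependency preservation: B, C → D is not contained in any single fragment, but the restricted closure of its left-hand side across the fragments still reaches the right-hand side; the remaining FDs each lie inside some fragment. All dependencies are preserved.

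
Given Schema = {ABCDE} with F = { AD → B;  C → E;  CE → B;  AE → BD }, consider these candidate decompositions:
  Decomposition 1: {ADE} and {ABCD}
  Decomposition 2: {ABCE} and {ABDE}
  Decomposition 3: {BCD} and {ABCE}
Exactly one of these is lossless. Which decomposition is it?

Decomposition 1: common = {AD}, closure = {ABD} → lossy.
Decomposition 2: common = {ABE}, closure = {ABDE} → lossless.
Decomposition 3: common = {BC}, closure = {BCE} → lossy.

Decomposition 2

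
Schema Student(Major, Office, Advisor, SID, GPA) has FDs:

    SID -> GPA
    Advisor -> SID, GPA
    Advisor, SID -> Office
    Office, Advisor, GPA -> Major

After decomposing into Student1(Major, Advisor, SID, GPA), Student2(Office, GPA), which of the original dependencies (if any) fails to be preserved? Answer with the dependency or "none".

Check Advisor, SID → Office: no single fragment contains all of {Office, Advisor, SID}, and the restricted closure of {Advisor, SID} across the fragments never reaches {Office}.
SID → GPA is preserved.
Advisor → SID, GPA is preserved.
Office, Advisor, GPA → Major is preserved.

Advisor, SID -> Office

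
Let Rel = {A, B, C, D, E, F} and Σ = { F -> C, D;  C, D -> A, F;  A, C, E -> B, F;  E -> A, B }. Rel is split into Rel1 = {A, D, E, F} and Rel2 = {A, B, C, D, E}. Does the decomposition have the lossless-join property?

Common attributes: Rel1 ∩ Rel2 = {A, D, E}.
Closure of {A, D, E}: E → A, B applies, adding B. So (A, D, E)⁺ = {A, B, D, E}.
The closure contains neither all of Rel1 = {A, D, E, F} nor all of Rel2 = {A, B, C, D, E}, so the common attributes are not a superkey of either fragment. The join is lossy.

No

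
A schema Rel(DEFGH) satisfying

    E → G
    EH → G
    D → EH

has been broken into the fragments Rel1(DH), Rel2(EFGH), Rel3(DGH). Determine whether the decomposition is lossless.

Chase test. Columns are DEFGH; row i has aⱼ where attribute j ∈ Reli, else bᵢⱼ.
Initial tableau (one row per fragment):
  row 1: a1 b12 b13 b14 a5
  row 2: b21 a2 a3 a4 a5
  row 3: a1 b32 b33 a4 a5
Rows 1 and 3 agree on D; apply D→EH and equate their EH entries.
Rows 1 and 3 agree on E; apply E→G and equate their G entries.
No row becomes fully distinguished — the join is lossy.

No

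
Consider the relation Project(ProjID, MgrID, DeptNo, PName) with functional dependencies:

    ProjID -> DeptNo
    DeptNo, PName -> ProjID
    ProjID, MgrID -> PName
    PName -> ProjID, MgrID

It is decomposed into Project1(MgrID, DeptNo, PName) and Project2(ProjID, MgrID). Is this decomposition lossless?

Common attributes: Project1 ∩ Project2 = {MgrID}.
No dependency enlarges {MgrID}, so (MgrID)⁺ = {MgrID}.
The closure contains neither all of Project1 = {MgrID, DeptNo, PName} nor all of Project2 = {ProjID, MgrID}, so the common attributes are not a superkey of either fragment. The join is lossy.

No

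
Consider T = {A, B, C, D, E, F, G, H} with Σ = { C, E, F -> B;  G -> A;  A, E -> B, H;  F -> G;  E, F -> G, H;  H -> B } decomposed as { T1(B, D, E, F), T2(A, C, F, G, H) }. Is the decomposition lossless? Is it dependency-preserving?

lossy and not dependency-preserving

Lossless test: (F)⁺ = {A, F, G}, which is a superkey of neither fragment — lossy.
Dependency preservation: the restricted closure of {A, E} across the fragments never reaches {B, H}, so A, E → B, H cannot be enforced without a join — not preserved.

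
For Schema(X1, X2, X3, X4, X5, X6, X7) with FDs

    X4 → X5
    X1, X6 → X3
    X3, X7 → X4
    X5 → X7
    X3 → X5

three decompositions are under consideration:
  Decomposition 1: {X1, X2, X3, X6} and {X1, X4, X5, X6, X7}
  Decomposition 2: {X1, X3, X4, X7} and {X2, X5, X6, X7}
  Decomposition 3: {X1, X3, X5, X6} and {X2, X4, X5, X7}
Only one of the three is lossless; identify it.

Decomposition 1: common = {X1, X6}, closure = {X1, X3, X4, X5, X6, X7} → lossless.
Decomposition 2: common = {X7}, closure = {X7} → lossy.
Decomposition 3: common = {X5}, closure = {X5, X7} → lossy.

Decomposition 1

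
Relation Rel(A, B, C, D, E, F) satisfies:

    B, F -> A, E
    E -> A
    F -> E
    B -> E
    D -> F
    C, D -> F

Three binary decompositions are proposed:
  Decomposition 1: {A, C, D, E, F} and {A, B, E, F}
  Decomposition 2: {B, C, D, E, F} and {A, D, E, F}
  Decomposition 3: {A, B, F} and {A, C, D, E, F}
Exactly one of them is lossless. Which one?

Decomposition 2

Decomposition 1: common = {A, E, F}, closure = {A, E, F} → lossy.
Decomposition 2: common = {D, E, F}, closure = {A, D, E, F} → lossless.
Decomposition 3: common = {A, F}, closure = {A, E, F} → lossy.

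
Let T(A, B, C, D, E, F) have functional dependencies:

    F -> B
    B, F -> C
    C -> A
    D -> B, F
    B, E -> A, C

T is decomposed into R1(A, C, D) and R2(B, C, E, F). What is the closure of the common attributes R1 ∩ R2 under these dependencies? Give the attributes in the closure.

R1 ∩ R2 = {C}.
C → A applies, adding A
Closure: {A, C}.

A, C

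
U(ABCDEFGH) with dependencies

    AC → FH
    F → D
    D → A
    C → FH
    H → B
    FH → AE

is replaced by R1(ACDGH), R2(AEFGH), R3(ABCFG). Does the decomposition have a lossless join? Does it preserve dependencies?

Lossless test (chase): Rows 1 and 3 agree on AC; apply AC→FH and equate their FH entries. Rows 1 and 2 agree on F; apply F→D and equate their D entries. Rows 1 and 3 agree on F; apply F→D and equate their D entries. Rows 1 and 2 agree on H; apply H→B and equate their B entries. Rows 1 and 3 agree on H; apply H→B and equate their B entries. Rows 1 and 2 agree on FH; apply FH→AE and equate their AE entries. Rows 1 and 3 agree on FH; apply FH→AE and equate their AE entries. Row 1 is now all distinguished symbols — the join is lossless.
Dependency preservation: the restricted closure of {F} across the fragments never reaches {D}, so F → D cannot be enforced without a join — not preserved.

lossless but not dependency-preserving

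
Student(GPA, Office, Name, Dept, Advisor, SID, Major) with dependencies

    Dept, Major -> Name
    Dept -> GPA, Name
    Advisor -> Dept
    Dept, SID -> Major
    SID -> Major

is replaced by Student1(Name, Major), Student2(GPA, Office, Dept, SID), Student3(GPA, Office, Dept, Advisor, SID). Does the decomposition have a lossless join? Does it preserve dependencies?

lossy and not dependency-preserving

Lossless test (chase): Rows 2 and 3 agree on Dept; apply Dept→GPA, Name and equate their GPA, Name entries. Rows 2 and 3 agree on Dept, SID; apply Dept, SID→Major and equate their Major entries. No row becomes fully distinguished — the join is lossy.
Dependency preservation: the restricted closure of {Dept, Major} across the fragments never reaches {Name}, so Dept, Major → Name cannot be enforced without a join — not preserved.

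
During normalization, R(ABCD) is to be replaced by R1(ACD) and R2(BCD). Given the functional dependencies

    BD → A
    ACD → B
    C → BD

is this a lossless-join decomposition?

Common attributes: R1 ∩ R2 = {CD}.
Closure of {CD}: C → BD applies, adding B; BD → A applies, adding A. So (CD)⁺ = {ABCD}.
This closure contains every attribute of R1, so R1 ∩ R2 → R1. The join is lossless.

Yes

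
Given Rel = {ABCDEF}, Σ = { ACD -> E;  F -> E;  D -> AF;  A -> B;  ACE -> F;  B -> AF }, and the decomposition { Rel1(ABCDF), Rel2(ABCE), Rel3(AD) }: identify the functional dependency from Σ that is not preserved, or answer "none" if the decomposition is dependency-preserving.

F -> E

Check F → E: no single fragment contains all of {EF}, and the restricted closure of {F} across the fragments never reaches {E}.
ACD → E is preserved.
D → AF is preserved.
A → B is preserved.
ACE → F is preserved.
B → AF is preserved.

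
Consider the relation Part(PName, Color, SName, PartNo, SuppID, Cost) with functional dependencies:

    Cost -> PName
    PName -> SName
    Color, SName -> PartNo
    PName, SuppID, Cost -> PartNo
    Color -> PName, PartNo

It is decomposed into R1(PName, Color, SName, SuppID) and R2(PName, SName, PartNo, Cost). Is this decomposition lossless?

Common attributes: R1 ∩ R2 = {PName, SName}.
No dependency enlarges {PName, SName}, so (PName, SName)⁺ = {PName, SName}.
The closure contains neither all of R1 = {PName, Color, SName, SuppID} nor all of R2 = {PName, SName, PartNo, Cost}, so the common attributes are not a superkey of either fragment. The join is lossy.

No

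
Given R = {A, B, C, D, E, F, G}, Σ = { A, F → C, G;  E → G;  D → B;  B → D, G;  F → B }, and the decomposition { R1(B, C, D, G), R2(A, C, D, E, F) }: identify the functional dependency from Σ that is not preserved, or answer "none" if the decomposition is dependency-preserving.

Check E → G: no single fragment contains all of {E, G}, and the restricted closure of {E} across the fragments never reaches {G}.
A, F → C, G is preserved.
D → B is preserved.
B → D, G is preserved.
F → B is preserved.

E → G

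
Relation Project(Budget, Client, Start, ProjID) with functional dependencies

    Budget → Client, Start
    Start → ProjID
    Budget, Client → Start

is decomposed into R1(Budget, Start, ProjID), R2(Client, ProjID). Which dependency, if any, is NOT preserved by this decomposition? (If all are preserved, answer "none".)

Budget → Client, Start

Check Budget → Client, Start: no single fragment contains all of {Budget, Client, Start}, and the restricted closure of {Budget} across the fragments never reaches {Client, Start}.
Start → ProjID is preserved.
Budget, Client → Start is preserved.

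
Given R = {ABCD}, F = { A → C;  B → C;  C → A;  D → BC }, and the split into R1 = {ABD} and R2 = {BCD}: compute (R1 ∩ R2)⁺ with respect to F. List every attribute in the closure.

ABCD

R1 ∩ R2 = {BD}.
B → C applies, adding C
C → A applies, adding A
Closure: {ABCD}.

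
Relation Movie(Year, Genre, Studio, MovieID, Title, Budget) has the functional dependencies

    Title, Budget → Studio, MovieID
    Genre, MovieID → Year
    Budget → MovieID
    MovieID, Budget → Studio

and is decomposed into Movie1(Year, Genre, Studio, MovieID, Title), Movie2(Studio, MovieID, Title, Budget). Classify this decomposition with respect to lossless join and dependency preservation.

lossy but dependency-preserving

Lossless test: (Studio, MovieID, Title)⁺ = {Studio, MovieID, Title}, which is a superkey of neither fragment — lossy.
Dependency preservation: every FD's attributes lie within a single fragment, so each can be enforced locally — preserved.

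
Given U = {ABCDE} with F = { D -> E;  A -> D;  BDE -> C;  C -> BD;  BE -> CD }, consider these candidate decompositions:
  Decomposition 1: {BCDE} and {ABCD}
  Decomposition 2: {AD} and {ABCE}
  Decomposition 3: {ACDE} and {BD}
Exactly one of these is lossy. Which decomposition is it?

Decomposition 3

Decomposition 1: common = {BCD}, closure = {BCDE} → lossless.
Decomposition 2: common = {A}, closure = {ADE} → lossless.
Decomposition 3: common = {D}, closure = {DE} → lossy.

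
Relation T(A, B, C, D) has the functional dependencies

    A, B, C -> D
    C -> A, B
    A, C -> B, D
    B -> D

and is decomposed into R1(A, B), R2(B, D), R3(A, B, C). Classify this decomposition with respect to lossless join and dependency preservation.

Lossless test (chase): Rows 1 and 2 agree on B; apply B→D and equate their D entries. Rows 1 and 3 agree on B; apply B→D and equate their D entries. Row 3 is now all distinguished symbols — the join is lossless.
Dependency preservation: A, B, C → D; A, C → B, D are not contained in any single fragment, but the restricted closure of each left-hand side across the fragments still reaches the right-hand side; the remaining FDs each lie inside some fragment. All dependencies are preserved.

lossless and dependency-preserving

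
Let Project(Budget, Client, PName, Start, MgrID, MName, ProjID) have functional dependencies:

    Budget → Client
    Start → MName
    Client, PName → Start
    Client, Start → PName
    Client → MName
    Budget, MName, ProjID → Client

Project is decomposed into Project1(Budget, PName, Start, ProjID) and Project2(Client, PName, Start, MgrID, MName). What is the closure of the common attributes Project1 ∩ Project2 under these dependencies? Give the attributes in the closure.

PName, Start, MName

Project1 ∩ Project2 = {PName, Start}.
Start → MName applies, adding MName
Closure: {PName, Start, MName}.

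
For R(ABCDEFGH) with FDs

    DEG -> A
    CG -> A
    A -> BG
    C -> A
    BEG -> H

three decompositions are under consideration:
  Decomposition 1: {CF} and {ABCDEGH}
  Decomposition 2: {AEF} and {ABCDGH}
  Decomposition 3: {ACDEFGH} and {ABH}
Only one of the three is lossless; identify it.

Decomposition 3

Decomposition 1: common = {C}, closure = {ABCG} → lossy.
Decomposition 2: common = {A}, closure = {ABG} → lossy.
Decomposition 3: common = {AH}, closure = {ABGH} → lossless.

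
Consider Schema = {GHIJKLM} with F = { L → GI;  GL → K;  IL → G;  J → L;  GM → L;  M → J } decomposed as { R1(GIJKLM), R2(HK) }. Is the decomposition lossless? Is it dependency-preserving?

lossy but dependency-preserving

Lossless test: (K)⁺ = {K}, which is a superkey of neither fragment — lossy.
Dependency preservation: every FD's attributes lie within a single fragment, so each can be enforced locally — preserved.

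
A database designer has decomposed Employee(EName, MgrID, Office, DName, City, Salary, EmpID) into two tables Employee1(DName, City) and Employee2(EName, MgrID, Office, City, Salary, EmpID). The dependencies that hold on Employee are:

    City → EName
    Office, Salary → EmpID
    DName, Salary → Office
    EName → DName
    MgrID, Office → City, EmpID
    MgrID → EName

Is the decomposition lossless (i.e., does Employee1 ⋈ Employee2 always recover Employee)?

Common attributes: Employee1 ∩ Employee2 = {City}.
Closure of {City}: City → EName applies, adding EName; EName → DName applies, adding DName. So (City)⁺ = {EName, DName, City}.
This closure contains every attribute of Employee1, so Employee1 ∩ Employee2 → Employee1. The join is lossless.

Yes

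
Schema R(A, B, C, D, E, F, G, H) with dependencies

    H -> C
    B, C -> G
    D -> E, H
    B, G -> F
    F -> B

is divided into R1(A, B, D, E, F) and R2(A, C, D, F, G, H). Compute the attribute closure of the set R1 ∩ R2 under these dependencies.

A, B, C, D, E, F, G, H

R1 ∩ R2 = {A, D, F}.
D → E, H applies, adding E, H
F → B applies, adding B
H → C applies, adding C
B, C → G applies, adding G
Closure: {A, B, C, D, E, F, G, H}.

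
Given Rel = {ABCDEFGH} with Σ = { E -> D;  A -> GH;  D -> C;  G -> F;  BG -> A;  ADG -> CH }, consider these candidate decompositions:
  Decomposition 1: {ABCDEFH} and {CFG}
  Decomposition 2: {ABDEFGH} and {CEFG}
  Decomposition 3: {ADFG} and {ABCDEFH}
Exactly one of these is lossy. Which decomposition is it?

Decomposition 1

Decomposition 1: common = {CF}, closure = {CF} → lossy.
Decomposition 2: common = {EFG}, closure = {CDEFG} → lossless.
Decomposition 3: common = {ADF}, closure = {ACDFGH} → lossless.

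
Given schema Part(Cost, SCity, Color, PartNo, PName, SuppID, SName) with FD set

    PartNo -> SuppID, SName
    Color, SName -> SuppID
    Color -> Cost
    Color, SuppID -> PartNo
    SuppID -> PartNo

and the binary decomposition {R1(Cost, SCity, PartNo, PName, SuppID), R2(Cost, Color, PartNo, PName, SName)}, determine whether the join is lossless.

Common attributes: R1 ∩ R2 = {Cost, PartNo, PName}.
Closure of {Cost, PartNo, PName}: PartNo → SuppID, SName applies, adding SuppID, SName. So (Cost, PartNo, PName)⁺ = {Cost, PartNo, PName, SuppID, SName}.
The closure contains neither all of R1 = {Cost, SCity, PartNo, PName, SuppID} nor all of R2 = {Cost, Color, PartNo, PName, SName}, so the common attributes are not a superkey of either fragment. The join is lossy.

No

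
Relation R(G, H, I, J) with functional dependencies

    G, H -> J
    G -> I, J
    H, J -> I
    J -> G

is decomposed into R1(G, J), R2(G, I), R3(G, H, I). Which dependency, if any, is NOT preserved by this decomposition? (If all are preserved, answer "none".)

G, H → J: restricted closure across fragments reaches J.
G → I, J: restricted closure across fragments reaches I, J.
H, J → I: restricted closure across fragments reaches I.
J → G lies within R1.
Every dependency is enforceable on the fragments, so the decomposition is dependency-preserving.

none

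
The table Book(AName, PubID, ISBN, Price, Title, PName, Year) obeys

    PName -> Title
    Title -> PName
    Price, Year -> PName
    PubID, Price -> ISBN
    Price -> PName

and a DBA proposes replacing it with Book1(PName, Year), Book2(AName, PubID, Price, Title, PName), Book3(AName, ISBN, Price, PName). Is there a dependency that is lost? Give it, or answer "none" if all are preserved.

Check PubID, Price → ISBN: no single fragment contains all of {PubID, ISBN, Price}, and the restricted closure of {PubID, Price} across the fragments never reaches {ISBN}.
PName → Title is preserved.
Title → PName is preserved.
Price, Year → PName is preserved.
Price → PName is preserved.

PubID, Price -> ISBN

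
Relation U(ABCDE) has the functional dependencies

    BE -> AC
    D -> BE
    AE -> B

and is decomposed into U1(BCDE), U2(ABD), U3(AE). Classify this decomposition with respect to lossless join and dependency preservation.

lossless but not dependency-preserving

Lossless test (chase): Rows 1 and 2 agree on D; apply D→BE and equate their BE entries. Rows 2 and 3 agree on AE; apply AE→B and equate their B entries. Rows 1 and 2 agree on BE; apply BE→AC and equate their AC entries. Rows 1 and 3 agree on BE; apply BE→AC and equate their AC entries. Row 1 is now all distinguished symbols — the join is lossless.
Dependency preservation: the restricted closure of {BE} across the fragments never reaches {AC}, so BE → AC cannot be enforced without a join — not preserved.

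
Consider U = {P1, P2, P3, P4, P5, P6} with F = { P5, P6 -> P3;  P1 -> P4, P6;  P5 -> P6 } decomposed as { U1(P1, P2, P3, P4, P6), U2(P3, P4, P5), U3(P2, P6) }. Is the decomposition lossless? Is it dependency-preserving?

lossy and not dependency-preserving

Lossless test (chase): applying each FD to every pair of rows produces no changes in the tableau, so no row becomes fully distinguished — the join is lossy.
Dependency preservation: the restricted closure of {P5} across the fragments never reaches {P6}, so P5 → P6 cannot be enforced without a join — not preserved.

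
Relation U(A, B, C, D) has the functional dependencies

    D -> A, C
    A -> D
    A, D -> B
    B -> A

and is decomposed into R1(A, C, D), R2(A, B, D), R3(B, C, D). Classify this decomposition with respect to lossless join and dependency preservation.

Lossless test (chase): Rows 1 and 2 agree on D; apply D→A, C and equate their A, C entries. Rows 1 and 3 agree on D; apply D→A, C and equate their A, C entries. Rows 1 and 2 agree on A, D; apply A, D→B and equate their B entries. Row 1 is now all distinguished symbols — the join is lossless.
Dependency preservation: every FD's attributes lie within a single fragment, so each can be enforced locally — preserved.

lossless and dependency-preserving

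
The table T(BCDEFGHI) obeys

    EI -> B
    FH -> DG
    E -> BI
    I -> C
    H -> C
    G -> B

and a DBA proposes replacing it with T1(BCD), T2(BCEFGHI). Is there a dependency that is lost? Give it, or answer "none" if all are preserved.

Check FH → DG: no single fragment contains all of {DFGH}, and the restricted closure of {FH} across the fragments never reaches {DG}.
EI → B is preserved.
E → BI is preserved.
I → C is preserved.
H → C is preserved.
G → B is preserved.

FH -> DG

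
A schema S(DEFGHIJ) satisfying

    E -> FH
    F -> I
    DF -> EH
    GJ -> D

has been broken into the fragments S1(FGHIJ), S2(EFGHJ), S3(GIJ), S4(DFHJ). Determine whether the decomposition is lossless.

No

Chase test. Columns are DEFGHIJ; row i has aⱼ where attribute j ∈ Si, else bᵢⱼ.
Initial tableau (one row per fragment):
  row 1: b11 b12 a3 a4 a5 a6 a7
  row 2: b21 a2 a3 a4 a5 b26 a7
  row 3: b31 b32 b33 a4 b35 a6 a7
  row 4: a1 b42 a3 b44 a5 b46 a7
Rows 1 and 2 agree on F; apply F→I and equate their I entries.
Rows 1 and 4 agree on F; apply F→I and equate their I entries.
Rows 1 and 2 agree on GJ; apply GJ→D and equate their D entries.
Rows 1 and 3 agree on GJ; apply GJ→D and equate their D entries.
Rows 1 and 2 agree on DF; apply DF→EH and equate their EH entries.
No row becomes fully distinguished — the join is lossy.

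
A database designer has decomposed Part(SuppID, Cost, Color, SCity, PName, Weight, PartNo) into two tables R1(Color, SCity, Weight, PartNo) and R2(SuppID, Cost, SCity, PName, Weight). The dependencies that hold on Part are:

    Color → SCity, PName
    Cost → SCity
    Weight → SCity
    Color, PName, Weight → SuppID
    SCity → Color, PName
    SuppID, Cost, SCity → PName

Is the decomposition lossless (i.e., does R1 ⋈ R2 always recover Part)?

No

Common attributes: R1 ∩ R2 = {SCity, Weight}.
Closure of {SCity, Weight}: SCity → Color, PName applies, adding Color, PName; Color, PName, Weight → SuppID applies, adding SuppID. So (SCity, Weight)⁺ = {SuppID, Color, SCity, PName, Weight}.
The closure contains neither all of R1 = {Color, SCity, Weight, PartNo} nor all of R2 = {SuppID, Cost, SCity, PName, Weight}, so the common attributes are not a superkey of either fragment. The join is lossy.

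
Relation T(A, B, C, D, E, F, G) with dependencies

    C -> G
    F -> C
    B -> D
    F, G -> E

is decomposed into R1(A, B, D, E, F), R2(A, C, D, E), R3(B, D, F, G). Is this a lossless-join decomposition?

No

Chase test. Columns are A, B, C, D, E, F, G; row i has aⱼ where attribute j ∈ Ri, else bᵢⱼ.
Initial tableau (one row per fragment):
  row 1: a1 a2 b13 a4 a5 a6 b17
  row 2: a1 b22 a3 a4 a5 b26 b27
  row 3: b31 a2 b33 a4 b35 a6 a7
Rows 1 and 3 agree on F; apply F→C and equate their C entries.
Rows 1 and 3 agree on C; apply C→G and equate their G entries.
Rows 1 and 3 agree on F, G; apply F, G→E and equate their E entries.
No row becomes fully distinguished — the join is lossy.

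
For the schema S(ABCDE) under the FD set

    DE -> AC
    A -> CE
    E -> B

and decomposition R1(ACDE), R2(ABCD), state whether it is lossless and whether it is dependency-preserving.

Lossless test: (ACD)⁺ = {ABCDE}, which contains all of one fragment — lossless.
Dependency preservation: the restricted closure of {E} across the fragments never reaches {B}, so E → B cannot be enforced without a join — not preserved.

lossless but not dependency-preserving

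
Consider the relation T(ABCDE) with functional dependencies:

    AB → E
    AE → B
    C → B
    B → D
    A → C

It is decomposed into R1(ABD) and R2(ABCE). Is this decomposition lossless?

Yes

Common attributes: R1 ∩ R2 = {AB}.
Closure of {AB}: AB → E applies, adding E; B → D applies, adding D; A → C applies, adding C. So (AB)⁺ = {ABCDE}.
This closure contains every attribute of R1, so R1 ∩ R2 → R1. The join is lossless.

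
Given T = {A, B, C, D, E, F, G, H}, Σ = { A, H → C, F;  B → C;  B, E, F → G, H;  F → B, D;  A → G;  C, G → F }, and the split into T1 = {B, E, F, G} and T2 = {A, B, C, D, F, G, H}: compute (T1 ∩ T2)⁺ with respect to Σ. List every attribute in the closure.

B, C, D, F, G

T1 ∩ T2 = {B, F, G}.
B → C applies, adding C
F → B, D applies, adding D
Closure: {B, C, D, F, G}.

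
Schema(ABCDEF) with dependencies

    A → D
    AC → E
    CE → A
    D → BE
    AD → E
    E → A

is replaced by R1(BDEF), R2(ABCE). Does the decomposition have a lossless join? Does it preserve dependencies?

lossy but dependency-preserving

Lossless test: (BE)⁺ = {ABDE}, which is a superkey of neither fragment — lossy.
Dependency preservation: A → D; AD → E are not contained in any single fragment, but the restricted closure of each left-hand side across the fragments still reaches the right-hand side; the remaining FDs each lie inside some fragment. All dependencies are preserved.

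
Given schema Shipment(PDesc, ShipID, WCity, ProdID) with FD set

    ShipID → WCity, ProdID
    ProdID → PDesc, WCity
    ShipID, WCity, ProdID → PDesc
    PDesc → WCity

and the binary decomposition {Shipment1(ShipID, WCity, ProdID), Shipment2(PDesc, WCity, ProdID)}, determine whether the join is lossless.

Yes

Common attributes: Shipment1 ∩ Shipment2 = {WCity, ProdID}.
Closure of {WCity, ProdID}: ProdID → PDesc, WCity applies, adding PDesc. So (WCity, ProdID)⁺ = {PDesc, WCity, ProdID}.
This closure contains every attribute of Shipment2, so Shipment1 ∩ Shipment2 → Shipment2. The join is lossless.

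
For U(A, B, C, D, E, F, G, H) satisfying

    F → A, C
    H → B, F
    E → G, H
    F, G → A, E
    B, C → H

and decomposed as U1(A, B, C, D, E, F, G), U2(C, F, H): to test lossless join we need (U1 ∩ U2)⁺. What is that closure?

A, C, F

U1 ∩ U2 = {C, F}.
F → A, C applies, adding A
Closure: {A, C, F}.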